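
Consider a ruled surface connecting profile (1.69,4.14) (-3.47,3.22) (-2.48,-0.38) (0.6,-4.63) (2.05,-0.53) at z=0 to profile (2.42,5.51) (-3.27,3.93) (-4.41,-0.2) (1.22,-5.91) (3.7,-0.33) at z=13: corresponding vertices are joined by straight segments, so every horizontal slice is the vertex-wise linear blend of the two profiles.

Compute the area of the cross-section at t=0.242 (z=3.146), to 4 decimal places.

Cross-section at t=0.242: each vertex is (1-t)·p0[i] + t·p1[i].
  v1: (1-0.242)·(1.69,4.14) + 0.242·(2.42,5.51) = (1.8667,4.4715)
  v2: (1-0.242)·(-3.47,3.22) + 0.242·(-3.27,3.93) = (-3.4216,3.3918)
  v3: (1-0.242)·(-2.48,-0.38) + 0.242·(-4.41,-0.2) = (-2.9471,-0.3364)
  v4: (1-0.242)·(0.6,-4.63) + 0.242·(1.22,-5.91) = (0.7500,-4.9398)
  v5: (1-0.242)·(2.05,-0.53) + 0.242·(3.7,-0.33) = (2.4493,-0.4816)
Shoelace sum Σ(x_i·y_{i+1} − x_{i+1}·y_i):
  i=1: 1.8667·3.3918 − -3.4216·4.4715 = +21.6312 (running +21.6312)
  i=2: -3.4216·-0.3364 − -2.9471·3.3918 = +11.1471 (running +32.7783)
  i=3: -2.9471·-4.9398 − 0.7500·-0.3364 = +14.8101 (running +47.5884)
  i=4: 0.7500·-0.4816 − 2.4493·-4.9398 = +11.7377 (running +59.3261)
  i=5: 2.4493·4.4715 − 1.8667·-0.4816 = +11.8511 (running +71.1772)
Area = |Σ|/2 = |71.1772|/2 = 35.5886

Area at t=0.242: 35.5886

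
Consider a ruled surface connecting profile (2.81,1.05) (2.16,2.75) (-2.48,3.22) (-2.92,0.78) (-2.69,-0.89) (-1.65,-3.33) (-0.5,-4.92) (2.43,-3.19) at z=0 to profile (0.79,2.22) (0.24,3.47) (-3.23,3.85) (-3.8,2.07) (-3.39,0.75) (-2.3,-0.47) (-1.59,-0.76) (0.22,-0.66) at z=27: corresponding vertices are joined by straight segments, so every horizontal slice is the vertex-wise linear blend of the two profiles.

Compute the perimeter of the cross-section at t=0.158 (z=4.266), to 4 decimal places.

Perimeter at t=0.158: 21.6462

Cross-section at t=0.158: each vertex is (1-t)·p0[i] + t·p1[i].
  v1: (1-0.158)·(2.81,1.05) + 0.158·(0.79,2.22) = (2.4908,1.2349)
  v2: (1-0.158)·(2.16,2.75) + 0.158·(0.24,3.47) = (1.8566,2.8638)
  v3: (1-0.158)·(-2.48,3.22) + 0.158·(-3.23,3.85) = (-2.5985,3.3195)
  v4: (1-0.158)·(-2.92,0.78) + 0.158·(-3.8,2.07) = (-3.0590,0.9838)
  v5: (1-0.158)·(-2.69,-0.89) + 0.158·(-3.39,0.75) = (-2.8006,-0.6309)
  v6: (1-0.158)·(-1.65,-3.33) + 0.158·(-2.3,-0.47) = (-1.7527,-2.8781)
  v7: (1-0.158)·(-0.5,-4.92) + 0.158·(-1.59,-0.76) = (-0.6722,-4.2627)
  v8: (1-0.158)·(2.43,-3.19) + 0.158·(0.22,-0.66) = (2.0808,-2.7903)
Perimeter = Σ |v_{i+1} − v_i|:
  edge 1→2: √(-0.6342² + 1.6289²) = 1.7480 (running 1.7480)
  edge 2→3: √(-4.4551² + 0.4558²) = 4.4784 (running 6.2264)
  edge 3→4: √(-0.4605² + -2.3357²) = 2.3807 (running 8.6071)
  edge 4→5: √(0.2584² + -1.6147²) = 1.6353 (running 10.2423)
  edge 5→6: √(1.0479² + -2.2472²) = 2.4796 (running 12.7219)
  edge 6→7: √(1.0805² + -1.3846²) = 1.7563 (running 14.4782)
  edge 7→8: √(2.7530² + 1.4725²) = 3.1221 (running 17.6003)
  edge 8→1: √(0.4100² + 4.0251²) = 4.0459 (running 21.6462)
Perimeter = 21.6462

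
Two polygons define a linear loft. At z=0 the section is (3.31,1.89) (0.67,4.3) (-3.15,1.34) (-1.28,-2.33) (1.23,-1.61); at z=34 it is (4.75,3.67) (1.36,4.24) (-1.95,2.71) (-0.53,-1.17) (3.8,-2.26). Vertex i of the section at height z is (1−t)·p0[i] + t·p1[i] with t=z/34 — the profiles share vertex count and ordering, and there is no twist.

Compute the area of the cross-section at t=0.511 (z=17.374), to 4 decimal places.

Area at t=0.511: 27.3505

Cross-section at t=0.511: each vertex is (1-t)·p0[i] + t·p1[i].
  v1: (1-0.511)·(3.31,1.89) + 0.511·(4.75,3.67) = (4.0458,2.7996)
  v2: (1-0.511)·(0.67,4.3) + 0.511·(1.36,4.24) = (1.0226,4.2693)
  v3: (1-0.511)·(-3.15,1.34) + 0.511·(-1.95,2.71) = (-2.5368,2.0401)
  v4: (1-0.511)·(-1.28,-2.33) + 0.511·(-0.53,-1.17) = (-0.8968,-1.7372)
  v5: (1-0.511)·(1.23,-1.61) + 0.511·(3.8,-2.26) = (2.5433,-1.9422)
Shoelace sum Σ(x_i·y_{i+1} − x_{i+1}·y_i):
  i=1: 4.0458·4.2693 − 1.0226·2.7996 = +14.4102 (running +14.4102)
  i=2: 1.0226·2.0401 − -2.5368·4.2693 = +12.9166 (running +27.3269)
  i=3: -2.5368·-1.7372 − -0.8968·2.0401 = +6.2365 (running +33.5633)
  i=4: -0.8968·-1.9422 − 2.5433·-1.7372 = +6.1599 (running +39.7232)
  i=5: 2.5433·2.7996 − 4.0458·-1.9422 = +14.9777 (running +54.7009)
Area = |Σ|/2 = |54.7009|/2 = 27.3505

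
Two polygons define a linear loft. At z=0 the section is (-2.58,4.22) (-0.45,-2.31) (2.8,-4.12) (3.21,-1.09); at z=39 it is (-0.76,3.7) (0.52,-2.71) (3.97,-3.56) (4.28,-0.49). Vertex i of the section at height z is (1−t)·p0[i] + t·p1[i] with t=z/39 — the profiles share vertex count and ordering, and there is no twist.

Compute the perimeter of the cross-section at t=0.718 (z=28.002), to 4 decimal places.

Cross-section at t=0.718: each vertex is (1-t)·p0[i] + t·p1[i].
  v1: (1-0.718)·(-2.58,4.22) + 0.718·(-0.76,3.7) = (-1.2732,3.8466)
  v2: (1-0.718)·(-0.45,-2.31) + 0.718·(0.52,-2.71) = (0.2465,-2.5972)
  v3: (1-0.718)·(2.8,-4.12) + 0.718·(3.97,-3.56) = (3.6401,-3.7179)
  v4: (1-0.718)·(3.21,-1.09) + 0.718·(4.28,-0.49) = (3.9783,-0.6592)
Perimeter = Σ |v_{i+1} − v_i|:
  edge 1→2: √(1.5197² + -6.4438²) = 6.6206 (running 6.6206)
  edge 2→3: √(3.3936² + -1.1207²) = 3.5739 (running 10.1945)
  edge 3→4: √(0.3382² + 3.0587²) = 3.0774 (running 13.2718)
  edge 4→1: √(-5.2515² + 4.5058²) = 6.9196 (running 20.1914)
Perimeter = 20.1914

Perimeter at t=0.718: 20.1914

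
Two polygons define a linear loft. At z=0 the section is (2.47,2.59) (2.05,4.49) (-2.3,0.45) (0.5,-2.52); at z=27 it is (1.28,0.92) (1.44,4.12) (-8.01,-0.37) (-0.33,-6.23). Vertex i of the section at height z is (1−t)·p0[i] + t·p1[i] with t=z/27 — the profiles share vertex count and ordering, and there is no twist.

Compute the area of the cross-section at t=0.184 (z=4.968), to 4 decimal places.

Cross-section at t=0.184: each vertex is (1-t)·p0[i] + t·p1[i].
  v1: (1-0.184)·(2.47,2.59) + 0.184·(1.28,0.92) = (2.2510,2.2827)
  v2: (1-0.184)·(2.05,4.49) + 0.184·(1.44,4.12) = (1.9378,4.4219)
  v3: (1-0.184)·(-2.3,0.45) + 0.184·(-8.01,-0.37) = (-3.3506,0.2991)
  v4: (1-0.184)·(0.5,-2.52) + 0.184·(-0.33,-6.23) = (0.3473,-3.2026)
Shoelace sum Σ(x_i·y_{i+1} − x_{i+1}·y_i):
  i=1: 2.2510·4.4219 − 1.9378·2.2827 = +5.5306 (running +5.5306)
  i=2: 1.9378·0.2991 − -3.3506·4.4219 = +15.3959 (running +20.9264)
  i=3: -3.3506·-3.2026 − 0.3473·0.2991 = +10.6270 (running +31.5535)
  i=4: 0.3473·2.2827 − 2.2510·-3.2026 = +8.0020 (running +39.5555)
Area = |Σ|/2 = |39.5555|/2 = 19.7777

Area at t=0.184: 19.7777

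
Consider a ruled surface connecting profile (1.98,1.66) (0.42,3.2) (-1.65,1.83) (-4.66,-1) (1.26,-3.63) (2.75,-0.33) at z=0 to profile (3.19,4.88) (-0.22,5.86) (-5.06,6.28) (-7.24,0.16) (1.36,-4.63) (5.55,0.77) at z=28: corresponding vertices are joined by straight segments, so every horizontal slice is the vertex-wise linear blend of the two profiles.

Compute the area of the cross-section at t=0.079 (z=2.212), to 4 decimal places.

Cross-section at t=0.079: each vertex is (1-t)·p0[i] + t·p1[i].
  v1: (1-0.079)·(1.98,1.66) + 0.079·(3.19,4.88) = (2.0756,1.9144)
  v2: (1-0.079)·(0.42,3.2) + 0.079·(-0.22,5.86) = (0.3694,3.4101)
  v3: (1-0.079)·(-1.65,1.83) + 0.079·(-5.06,6.28) = (-1.9194,2.1816)
  v4: (1-0.079)·(-4.66,-1) + 0.079·(-7.24,0.16) = (-4.8638,-0.9084)
  v5: (1-0.079)·(1.26,-3.63) + 0.079·(1.36,-4.63) = (1.2679,-3.7090)
  v6: (1-0.079)·(2.75,-0.33) + 0.079·(5.55,0.77) = (2.9712,-0.2431)
Shoelace sum Σ(x_i·y_{i+1} − x_{i+1}·y_i):
  i=1: 2.0756·3.4101 − 0.3694·1.9144 = +6.3708 (running +6.3708)
  i=2: 0.3694·2.1816 − -1.9194·3.4101 = +7.3513 (running +13.7221)
  i=3: -1.9194·-0.9084 − -4.8638·2.1816 = +12.3542 (running +26.0763)
  i=4: -4.8638·-3.7090 − 1.2679·-0.9084 = +19.1916 (running +45.2679)
  i=5: 1.2679·-0.2431 − 2.9712·-3.7090 = +10.7120 (running +55.9799)
  i=6: 2.9712·1.9144 − 2.0756·-0.2431 = +6.1926 (running +62.1725)
Area = |Σ|/2 = |62.1725|/2 = 31.0862

Area at t=0.079: 31.0862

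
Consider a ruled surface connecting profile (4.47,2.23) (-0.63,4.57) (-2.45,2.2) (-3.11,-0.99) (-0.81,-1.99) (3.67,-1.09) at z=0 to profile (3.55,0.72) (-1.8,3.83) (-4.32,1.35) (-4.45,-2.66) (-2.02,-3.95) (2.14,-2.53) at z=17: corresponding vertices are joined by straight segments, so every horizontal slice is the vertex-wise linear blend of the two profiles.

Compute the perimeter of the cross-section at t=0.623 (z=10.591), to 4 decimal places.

Cross-section at t=0.623: each vertex is (1-t)·p0[i] + t·p1[i].
  v1: (1-0.623)·(4.47,2.23) + 0.623·(3.55,0.72) = (3.8968,1.2893)
  v2: (1-0.623)·(-0.63,4.57) + 0.623·(-1.8,3.83) = (-1.3589,4.1090)
  v3: (1-0.623)·(-2.45,2.2) + 0.623·(-4.32,1.35) = (-3.6150,1.6705)
  v4: (1-0.623)·(-3.11,-0.99) + 0.623·(-4.45,-2.66) = (-3.9448,-2.0304)
  v5: (1-0.623)·(-0.81,-1.99) + 0.623·(-2.02,-3.95) = (-1.5638,-3.2111)
  v6: (1-0.623)·(3.67,-1.09) + 0.623·(2.14,-2.53) = (2.7168,-1.9871)
Perimeter = Σ |v_{i+1} − v_i|:
  edge 1→2: √(-5.2557² + 2.8197²) = 5.9644 (running 5.9644)
  edge 2→3: √(-2.2561² + -2.4385²) = 3.3221 (running 9.2865)
  edge 3→4: √(-0.3298² + -3.7009²) = 3.7155 (running 13.0020)
  edge 4→5: √(2.3810² + -1.1807²) = 2.6576 (running 15.6597)
  edge 5→6: √(4.2806² + 1.2240²) = 4.4522 (running 20.1118)
  edge 6→1: √(1.1800² + 3.2764²) = 3.4824 (running 23.5943)
Perimeter = 23.5943

Perimeter at t=0.623: 23.5943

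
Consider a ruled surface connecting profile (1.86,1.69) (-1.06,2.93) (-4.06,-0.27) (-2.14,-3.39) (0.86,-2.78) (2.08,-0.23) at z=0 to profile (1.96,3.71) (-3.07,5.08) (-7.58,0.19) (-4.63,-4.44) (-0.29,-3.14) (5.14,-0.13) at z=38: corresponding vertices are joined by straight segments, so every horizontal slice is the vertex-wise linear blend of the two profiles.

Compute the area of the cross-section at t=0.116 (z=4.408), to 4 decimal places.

Area at t=0.116: 29.6516

Cross-section at t=0.116: each vertex is (1-t)·p0[i] + t·p1[i].
  v1: (1-0.116)·(1.86,1.69) + 0.116·(1.96,3.71) = (1.8716,1.9243)
  v2: (1-0.116)·(-1.06,2.93) + 0.116·(-3.07,5.08) = (-1.2932,3.1794)
  v3: (1-0.116)·(-4.06,-0.27) + 0.116·(-7.58,0.19) = (-4.4683,-0.2166)
  v4: (1-0.116)·(-2.14,-3.39) + 0.116·(-4.63,-4.44) = (-2.4288,-3.5118)
  v5: (1-0.116)·(0.86,-2.78) + 0.116·(-0.29,-3.14) = (0.7266,-2.8218)
  v6: (1-0.116)·(2.08,-0.23) + 0.116·(5.14,-0.13) = (2.4350,-0.2184)
Shoelace sum Σ(x_i·y_{i+1} − x_{i+1}·y_i):
  i=1: 1.8716·3.1794 − -1.2932·1.9243 = +8.4390 (running +8.4390)
  i=2: -1.2932·-0.2166 − -4.4683·3.1794 = +14.4867 (running +22.9257)
  i=3: -4.4683·-3.5118 − -2.4288·-0.2166 = +15.1657 (running +38.0914)
  i=4: -2.4288·-2.8218 − 0.7266·-3.5118 = +9.4053 (running +47.4967)
  i=5: 0.7266·-0.2184 − 2.4350·-2.8218 = +6.7122 (running +54.2089)
  i=6: 2.4350·1.9243 − 1.8716·-0.2184 = +5.0944 (running +59.3033)
Area = |Σ|/2 = |59.3033|/2 = 29.6516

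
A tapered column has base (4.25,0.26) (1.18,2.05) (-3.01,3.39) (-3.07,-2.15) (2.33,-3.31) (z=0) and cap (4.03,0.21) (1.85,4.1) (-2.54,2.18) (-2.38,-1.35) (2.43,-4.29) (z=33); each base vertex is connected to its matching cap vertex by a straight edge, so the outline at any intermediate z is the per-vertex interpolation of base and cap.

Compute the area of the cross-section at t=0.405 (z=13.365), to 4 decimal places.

Area at t=0.405: 33.9365

Cross-section at t=0.405: each vertex is (1-t)·p0[i] + t·p1[i].
  v1: (1-0.405)·(4.25,0.26) + 0.405·(4.03,0.21) = (4.1609,0.2398)
  v2: (1-0.405)·(1.18,2.05) + 0.405·(1.85,4.1) = (1.4514,2.8802)
  v3: (1-0.405)·(-3.01,3.39) + 0.405·(-2.54,2.18) = (-2.8197,2.9000)
  v4: (1-0.405)·(-3.07,-2.15) + 0.405·(-2.38,-1.35) = (-2.7905,-1.8260)
  v5: (1-0.405)·(2.33,-3.31) + 0.405·(2.43,-4.29) = (2.3705,-3.7069)
Shoelace sum Σ(x_i·y_{i+1} − x_{i+1}·y_i):
  i=1: 4.1609·2.8802 − 1.4514·0.2398 = +11.6365 (running +11.6365)
  i=2: 1.4514·2.9000 − -2.8197·2.8802 = +12.3301 (running +23.9666)
  i=3: -2.8197·-1.8260 − -2.7905·2.9000 = +13.2411 (running +37.2077)
  i=4: -2.7905·-3.7069 − 2.3705·-1.8260 = +14.6728 (running +51.8806)
  i=5: 2.3705·0.2398 − 4.1609·-3.7069 = +15.9924 (running +67.8729)
Area = |Σ|/2 = |67.8729|/2 = 33.9365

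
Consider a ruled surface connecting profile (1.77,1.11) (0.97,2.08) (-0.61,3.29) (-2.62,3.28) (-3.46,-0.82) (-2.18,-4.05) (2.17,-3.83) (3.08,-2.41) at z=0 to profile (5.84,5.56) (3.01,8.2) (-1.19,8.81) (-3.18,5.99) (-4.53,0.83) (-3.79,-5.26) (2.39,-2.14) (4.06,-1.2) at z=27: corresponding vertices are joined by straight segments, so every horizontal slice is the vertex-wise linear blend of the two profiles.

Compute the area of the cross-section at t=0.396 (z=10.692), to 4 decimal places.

Area at t=0.396: 56.1347

Cross-section at t=0.396: each vertex is (1-t)·p0[i] + t·p1[i].
  v1: (1-0.396)·(1.77,1.11) + 0.396·(5.84,5.56) = (3.3817,2.8722)
  v2: (1-0.396)·(0.97,2.08) + 0.396·(3.01,8.2) = (1.7778,4.5035)
  v3: (1-0.396)·(-0.61,3.29) + 0.396·(-1.19,8.81) = (-0.8397,5.4759)
  v4: (1-0.396)·(-2.62,3.28) + 0.396·(-3.18,5.99) = (-2.8418,4.3532)
  v5: (1-0.396)·(-3.46,-0.82) + 0.396·(-4.53,0.83) = (-3.8837,-0.1666)
  v6: (1-0.396)·(-2.18,-4.05) + 0.396·(-3.79,-5.26) = (-2.8176,-4.5292)
  v7: (1-0.396)·(2.17,-3.83) + 0.396·(2.39,-2.14) = (2.2571,-3.1608)
  v8: (1-0.396)·(3.08,-2.41) + 0.396·(4.06,-1.2) = (3.4681,-1.9308)
Shoelace sum Σ(x_i·y_{i+1} − x_{i+1}·y_i):
  i=1: 3.3817·4.5035 − 1.7778·2.8722 = +10.1233 (running +10.1233)
  i=2: 1.7778·5.4759 − -0.8397·4.5035 = +13.5168 (running +23.6402)
  i=3: -0.8397·4.3532 − -2.8418·5.4759 = +11.9060 (running +35.5461)
  i=4: -2.8418·-0.1666 − -3.8837·4.3532 = +17.3799 (running +52.9260)
  i=5: -3.8837·-4.5292 − -2.8176·-0.1666 = +17.1206 (running +70.0466)
  i=6: -2.8176·-3.1608 − 2.2571·-4.5292 = +19.1285 (running +89.1751)
  i=7: 2.2571·-1.9308 − 3.4681·-3.1608 = +6.6036 (running +95.7787)
  i=8: 3.4681·2.8722 − 3.3817·-1.9308 = +16.4906 (running +112.2693)
Area = |Σ|/2 = |112.2693|/2 = 56.1347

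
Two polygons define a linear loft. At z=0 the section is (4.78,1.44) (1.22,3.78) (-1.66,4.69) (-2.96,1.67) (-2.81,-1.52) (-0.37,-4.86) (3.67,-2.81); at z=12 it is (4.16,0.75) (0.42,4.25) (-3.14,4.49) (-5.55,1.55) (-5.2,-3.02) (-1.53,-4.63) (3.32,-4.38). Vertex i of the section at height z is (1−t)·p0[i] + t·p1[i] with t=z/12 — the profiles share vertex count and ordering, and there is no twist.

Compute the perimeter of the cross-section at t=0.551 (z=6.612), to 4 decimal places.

Cross-section at t=0.551: each vertex is (1-t)·p0[i] + t·p1[i].
  v1: (1-0.551)·(4.78,1.44) + 0.551·(4.16,0.75) = (4.4384,1.0598)
  v2: (1-0.551)·(1.22,3.78) + 0.551·(0.42,4.25) = (0.7792,4.0390)
  v3: (1-0.551)·(-1.66,4.69) + 0.551·(-3.14,4.49) = (-2.4755,4.5798)
  v4: (1-0.551)·(-2.96,1.67) + 0.551·(-5.55,1.55) = (-4.3871,1.6039)
  v5: (1-0.551)·(-2.81,-1.52) + 0.551·(-5.2,-3.02) = (-4.1269,-2.3465)
  v6: (1-0.551)·(-0.37,-4.86) + 0.551·(-1.53,-4.63) = (-1.0092,-4.7333)
  v7: (1-0.551)·(3.67,-2.81) + 0.551·(3.32,-4.38) = (3.4771,-3.6751)
Perimeter = Σ |v_{i+1} − v_i|:
  edge 1→2: √(-3.6592² + 2.9792²) = 4.7186 (running 4.7186)
  edge 2→3: √(-3.2547² + 0.5408²) = 3.2993 (running 8.0179)
  edge 3→4: √(-1.9116² + -2.9759²) = 3.5370 (running 11.5549)
  edge 4→5: √(0.2602² + -3.9504²) = 3.9589 (running 15.5138)
  edge 5→6: √(3.1177² + -2.3868²) = 3.9264 (running 19.4403)
  edge 6→7: √(4.4863² + 1.0582²) = 4.6094 (running 24.0497)
  edge 7→1: √(0.9612² + 4.7349²) = 4.8315 (running 28.8811)
Perimeter = 28.8811

Perimeter at t=0.551: 28.8811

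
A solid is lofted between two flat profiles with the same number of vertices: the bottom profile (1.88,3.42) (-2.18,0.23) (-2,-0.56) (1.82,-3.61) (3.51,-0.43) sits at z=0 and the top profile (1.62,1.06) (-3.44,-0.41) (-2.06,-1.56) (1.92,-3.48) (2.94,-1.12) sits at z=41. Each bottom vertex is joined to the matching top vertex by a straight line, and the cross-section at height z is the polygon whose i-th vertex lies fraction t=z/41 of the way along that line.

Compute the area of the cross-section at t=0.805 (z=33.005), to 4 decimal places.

Cross-section at t=0.805: each vertex is (1-t)·p0[i] + t·p1[i].
  v1: (1-0.805)·(1.88,3.42) + 0.805·(1.62,1.06) = (1.6707,1.5202)
  v2: (1-0.805)·(-2.18,0.23) + 0.805·(-3.44,-0.41) = (-3.1943,-0.2852)
  v3: (1-0.805)·(-2,-0.56) + 0.805·(-2.06,-1.56) = (-2.0483,-1.3650)
  v4: (1-0.805)·(1.82,-3.61) + 0.805·(1.92,-3.48) = (1.9005,-3.5053)
  v5: (1-0.805)·(3.51,-0.43) + 0.805·(2.94,-1.12) = (3.0511,-0.9855)
Shoelace sum Σ(x_i·y_{i+1} − x_{i+1}·y_i):
  i=1: 1.6707·-0.2852 − -3.1943·1.5202 = +4.3795 (running +4.3795)
  i=2: -3.1943·-1.3650 − -2.0483·-0.2852 = +3.7760 (running +8.1555)
  i=3: -2.0483·-3.5053 − 1.9005·-1.3650 = +9.7742 (running +17.9297)
  i=4: 1.9005·-0.9855 − 3.0511·-3.5053 = +8.8225 (running +26.7522)
  i=5: 3.0511·1.5202 − 1.6707·-0.9855 = +6.2847 (running +33.0370)
Area = |Σ|/2 = |33.0370|/2 = 16.5185

Area at t=0.805: 16.5185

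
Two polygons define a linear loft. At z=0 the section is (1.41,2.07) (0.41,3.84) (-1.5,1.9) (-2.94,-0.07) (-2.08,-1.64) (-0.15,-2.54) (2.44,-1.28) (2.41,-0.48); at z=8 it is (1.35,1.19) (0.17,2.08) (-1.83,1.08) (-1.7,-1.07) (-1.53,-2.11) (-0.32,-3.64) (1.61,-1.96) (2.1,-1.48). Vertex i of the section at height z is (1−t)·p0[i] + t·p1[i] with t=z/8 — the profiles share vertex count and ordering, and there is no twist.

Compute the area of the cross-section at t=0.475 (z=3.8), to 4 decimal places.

Cross-section at t=0.475: each vertex is (1-t)·p0[i] + t·p1[i].
  v1: (1-0.475)·(1.41,2.07) + 0.475·(1.35,1.19) = (1.3815,1.6520)
  v2: (1-0.475)·(0.41,3.84) + 0.475·(0.17,2.08) = (0.2960,3.0040)
  v3: (1-0.475)·(-1.5,1.9) + 0.475·(-1.83,1.08) = (-1.6568,1.5105)
  v4: (1-0.475)·(-2.94,-0.07) + 0.475·(-1.7,-1.07) = (-2.3510,-0.5450)
  v5: (1-0.475)·(-2.08,-1.64) + 0.475·(-1.53,-2.11) = (-1.8188,-1.8632)
  v6: (1-0.475)·(-0.15,-2.54) + 0.475·(-0.32,-3.64) = (-0.2308,-3.0625)
  v7: (1-0.475)·(2.44,-1.28) + 0.475·(1.61,-1.96) = (2.0457,-1.6030)
  v8: (1-0.475)·(2.41,-0.48) + 0.475·(2.1,-1.48) = (2.2628,-0.9550)
Shoelace sum Σ(x_i·y_{i+1} − x_{i+1}·y_i):
  i=1: 1.3815·3.0040 − 0.2960·1.6520 = +3.6610 (running +3.6610)
  i=2: 0.2960·1.5105 − -1.6568·3.0040 = +5.4240 (running +9.0850)
  i=3: -1.6568·-0.5450 − -2.3510·1.5105 = +4.4541 (running +13.5391)
  i=4: -2.3510·-1.8632 − -1.8188·-0.5450 = +3.3893 (running +16.9284)
  i=5: -1.8188·-3.0625 − -0.2308·-1.8632 = +5.1400 (running +22.0684)
  i=6: -0.2308·-1.6030 − 2.0457·-3.0625 = +6.6350 (running +28.7034)
  i=7: 2.0457·-0.9550 − 2.2628·-1.6030 = +1.6735 (running +30.3769)
  i=8: 2.2628·1.6520 − 1.3815·-0.9550 = +5.0574 (running +35.4343)
Area = |Σ|/2 = |35.4343|/2 = 17.7171

Area at t=0.475: 17.7171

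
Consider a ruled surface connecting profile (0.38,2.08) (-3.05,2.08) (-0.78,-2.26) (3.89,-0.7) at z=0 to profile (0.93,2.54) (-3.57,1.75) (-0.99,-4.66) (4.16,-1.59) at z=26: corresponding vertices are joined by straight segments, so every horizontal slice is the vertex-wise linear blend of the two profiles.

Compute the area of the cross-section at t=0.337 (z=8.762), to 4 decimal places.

Cross-section at t=0.337: each vertex is (1-t)·p0[i] + t·p1[i].
  v1: (1-0.337)·(0.38,2.08) + 0.337·(0.93,2.54) = (0.5654,2.2350)
  v2: (1-0.337)·(-3.05,2.08) + 0.337·(-3.57,1.75) = (-3.2252,1.9688)
  v3: (1-0.337)·(-0.78,-2.26) + 0.337·(-0.99,-4.66) = (-0.8508,-3.0688)
  v4: (1-0.337)·(3.89,-0.7) + 0.337·(4.16,-1.59) = (3.9810,-0.9999)
Shoelace sum Σ(x_i·y_{i+1} − x_{i+1}·y_i):
  i=1: 0.5654·1.9688 − -3.2252·2.2350 = +8.3215 (running +8.3215)
  i=2: -3.2252·-3.0688 − -0.8508·1.9688 = +11.5726 (running +19.8941)
  i=3: -0.8508·-0.9999 − 3.9810·-3.0688 = +13.0676 (running +32.9617)
  i=4: 3.9810·2.2350 − 0.5654·-0.9999 = +9.4629 (running +42.4246)
Area = |Σ|/2 = |42.4246|/2 = 21.2123

Area at t=0.337: 21.2123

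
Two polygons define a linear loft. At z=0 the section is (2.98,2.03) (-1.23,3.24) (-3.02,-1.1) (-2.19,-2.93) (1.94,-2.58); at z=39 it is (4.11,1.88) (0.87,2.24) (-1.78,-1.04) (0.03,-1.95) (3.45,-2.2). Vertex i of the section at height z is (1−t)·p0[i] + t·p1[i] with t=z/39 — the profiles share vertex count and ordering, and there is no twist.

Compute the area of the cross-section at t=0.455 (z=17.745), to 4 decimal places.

Cross-section at t=0.455: each vertex is (1-t)·p0[i] + t·p1[i].
  v1: (1-0.455)·(2.98,2.03) + 0.455·(4.11,1.88) = (3.4942,1.9617)
  v2: (1-0.455)·(-1.23,3.24) + 0.455·(0.87,2.24) = (-0.2745,2.7850)
  v3: (1-0.455)·(-3.02,-1.1) + 0.455·(-1.78,-1.04) = (-2.4558,-1.0727)
  v4: (1-0.455)·(-2.19,-2.93) + 0.455·(0.03,-1.95) = (-1.1799,-2.4841)
  v5: (1-0.455)·(1.94,-2.58) + 0.455·(3.45,-2.2) = (2.6271,-2.4071)
Shoelace sum Σ(x_i·y_{i+1} − x_{i+1}·y_i):
  i=1: 3.4942·2.7850 − -0.2745·1.9617 = +10.2697 (running +10.2697)
  i=2: -0.2745·-1.0727 − -2.4558·2.7850 = +7.1339 (running +17.4036)
  i=3: -2.4558·-2.4841 − -1.1799·-1.0727 = +4.8348 (running +22.2383)
  i=4: -1.1799·-2.4071 − 2.6271·-2.4841 = +9.3660 (running +31.6043)
  i=5: 2.6271·1.9617 − 3.4942·-2.4071 = +13.5644 (running +45.1687)
Area = |Σ|/2 = |45.1687|/2 = 22.5844

Area at t=0.455: 22.5844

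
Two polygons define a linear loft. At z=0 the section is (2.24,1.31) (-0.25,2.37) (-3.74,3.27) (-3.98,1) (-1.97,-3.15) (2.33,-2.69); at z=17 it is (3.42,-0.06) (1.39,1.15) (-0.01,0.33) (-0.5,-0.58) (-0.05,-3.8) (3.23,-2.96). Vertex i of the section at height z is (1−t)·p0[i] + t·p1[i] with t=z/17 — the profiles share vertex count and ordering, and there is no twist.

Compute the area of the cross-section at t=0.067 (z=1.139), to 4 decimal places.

Cross-section at t=0.067: each vertex is (1-t)·p0[i] + t·p1[i].
  v1: (1-0.067)·(2.24,1.31) + 0.067·(3.42,-0.06) = (2.3191,1.2182)
  v2: (1-0.067)·(-0.25,2.37) + 0.067·(1.39,1.15) = (-0.1401,2.2883)
  v3: (1-0.067)·(-3.74,3.27) + 0.067·(-0.01,0.33) = (-3.4901,3.0730)
  v4: (1-0.067)·(-3.98,1) + 0.067·(-0.5,-0.58) = (-3.7468,0.8941)
  v5: (1-0.067)·(-1.97,-3.15) + 0.067·(-0.05,-3.8) = (-1.8414,-3.1936)
  v6: (1-0.067)·(2.33,-2.69) + 0.067·(3.23,-2.96) = (2.3903,-2.7081)
Shoelace sum Σ(x_i·y_{i+1} − x_{i+1}·y_i):
  i=1: 2.3191·2.2883 − -0.1401·1.2182 = +5.4773 (running +5.4773)
  i=2: -0.1401·3.0730 − -3.4901·2.2883 = +7.5556 (running +13.0329)
  i=3: -3.4901·0.8941 − -3.7468·3.0730 = +8.3935 (running +21.4264)
  i=4: -3.7468·-3.1936 − -1.8414·0.8941 = +13.6122 (running +35.0386)
  i=5: -1.8414·-2.7081 − 2.3903·-3.1936 = +12.6201 (running +47.6587)
  i=6: 2.3903·1.2182 − 2.3191·-2.7081 = +9.1921 (running +56.8508)
Area = |Σ|/2 = |56.8508|/2 = 28.4254

Area at t=0.067: 28.4254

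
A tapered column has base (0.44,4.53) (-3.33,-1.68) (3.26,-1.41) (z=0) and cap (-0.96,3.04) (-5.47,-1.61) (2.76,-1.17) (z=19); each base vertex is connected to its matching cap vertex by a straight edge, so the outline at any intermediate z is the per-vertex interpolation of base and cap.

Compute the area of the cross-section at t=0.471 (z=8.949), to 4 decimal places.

Area at t=0.471: 19.4347

Cross-section at t=0.471: each vertex is (1-t)·p0[i] + t·p1[i].
  v1: (1-0.471)·(0.44,4.53) + 0.471·(-0.96,3.04) = (-0.2194,3.8282)
  v2: (1-0.471)·(-3.33,-1.68) + 0.471·(-5.47,-1.61) = (-4.3379,-1.6470)
  v3: (1-0.471)·(3.26,-1.41) + 0.471·(2.76,-1.17) = (3.0245,-1.2970)
Shoelace sum Σ(x_i·y_{i+1} − x_{i+1}·y_i):
  i=1: -0.2194·-1.6470 − -4.3379·3.8282 = +16.9679 (running +16.9679)
  i=2: -4.3379·-1.2970 − 3.0245·-1.6470 = +10.6076 (running +27.5755)
  i=3: 3.0245·3.8282 − -0.2194·-1.2970 = +11.2939 (running +38.8693)
Area = |Σ|/2 = |38.8693|/2 = 19.4347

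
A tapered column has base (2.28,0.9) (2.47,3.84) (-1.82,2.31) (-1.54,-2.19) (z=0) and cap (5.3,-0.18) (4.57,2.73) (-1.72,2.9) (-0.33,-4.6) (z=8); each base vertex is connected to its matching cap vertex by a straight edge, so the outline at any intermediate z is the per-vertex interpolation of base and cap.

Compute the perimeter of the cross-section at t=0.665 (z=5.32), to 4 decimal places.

Cross-section at t=0.665: each vertex is (1-t)·p0[i] + t·p1[i].
  v1: (1-0.665)·(2.28,0.9) + 0.665·(5.3,-0.18) = (4.2883,0.1818)
  v2: (1-0.665)·(2.47,3.84) + 0.665·(4.57,2.73) = (3.8665,3.1018)
  v3: (1-0.665)·(-1.82,2.31) + 0.665·(-1.72,2.9) = (-1.7535,2.7024)
  v4: (1-0.665)·(-1.54,-2.19) + 0.665·(-0.33,-4.6) = (-0.7353,-3.7926)
Perimeter = Σ |v_{i+1} − v_i|:
  edge 1→2: √(-0.4218² + 2.9200²) = 2.9504 (running 2.9504)
  edge 2→3: √(-5.6200² + -0.3995²) = 5.6342 (running 8.5845)
  edge 3→4: √(1.0182² + -6.4950²) = 6.5743 (running 15.1589)
  edge 4→1: √(5.0236² + 3.9744²) = 6.4057 (running 21.5646)
Perimeter = 21.5646

Perimeter at t=0.665: 21.5646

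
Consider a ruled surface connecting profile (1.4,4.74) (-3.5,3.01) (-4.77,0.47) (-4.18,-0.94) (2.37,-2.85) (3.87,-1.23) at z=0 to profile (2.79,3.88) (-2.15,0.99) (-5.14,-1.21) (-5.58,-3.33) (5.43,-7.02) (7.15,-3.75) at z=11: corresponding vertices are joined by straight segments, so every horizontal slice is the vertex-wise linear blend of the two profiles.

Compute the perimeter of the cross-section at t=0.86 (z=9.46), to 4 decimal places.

Perimeter at t=0.86: 34.1045

Cross-section at t=0.86: each vertex is (1-t)·p0[i] + t·p1[i].
  v1: (1-0.86)·(1.4,4.74) + 0.86·(2.79,3.88) = (2.5954,4.0004)
  v2: (1-0.86)·(-3.5,3.01) + 0.86·(-2.15,0.99) = (-2.3390,1.2728)
  v3: (1-0.86)·(-4.77,0.47) + 0.86·(-5.14,-1.21) = (-5.0882,-0.9748)
  v4: (1-0.86)·(-4.18,-0.94) + 0.86·(-5.58,-3.33) = (-5.3840,-2.9954)
  v5: (1-0.86)·(2.37,-2.85) + 0.86·(5.43,-7.02) = (5.0016,-6.4362)
  v6: (1-0.86)·(3.87,-1.23) + 0.86·(7.15,-3.75) = (6.6908,-3.3972)
Perimeter = Σ |v_{i+1} − v_i|:
  edge 1→2: √(-4.9344² + -2.7276²) = 5.6381 (running 5.6381)
  edge 2→3: √(-2.7492² + -2.2476²) = 3.5510 (running 9.1891)
  edge 3→4: √(-0.2958² + -2.0206²) = 2.0421 (running 11.2313)
  edge 4→5: √(10.3856² + -3.4408²) = 10.9407 (running 22.1720)
  edge 5→6: √(1.6892² + 3.0390²) = 3.4769 (running 25.6489)
  edge 6→1: √(-4.0954² + 7.3976²) = 8.4556 (running 34.1045)
Perimeter = 34.1045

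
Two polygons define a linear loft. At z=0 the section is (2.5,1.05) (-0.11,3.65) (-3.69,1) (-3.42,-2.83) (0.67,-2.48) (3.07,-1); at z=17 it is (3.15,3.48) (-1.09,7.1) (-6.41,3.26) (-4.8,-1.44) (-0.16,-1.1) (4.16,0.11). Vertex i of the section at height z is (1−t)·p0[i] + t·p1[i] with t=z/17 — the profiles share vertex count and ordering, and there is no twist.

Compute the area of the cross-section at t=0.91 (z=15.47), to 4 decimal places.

Area at t=0.91: 55.3864

Cross-section at t=0.91: each vertex is (1-t)·p0[i] + t·p1[i].
  v1: (1-0.91)·(2.5,1.05) + 0.91·(3.15,3.48) = (3.0915,3.2613)
  v2: (1-0.91)·(-0.11,3.65) + 0.91·(-1.09,7.1) = (-1.0018,6.7895)
  v3: (1-0.91)·(-3.69,1) + 0.91·(-6.41,3.26) = (-6.1652,3.0566)
  v4: (1-0.91)·(-3.42,-2.83) + 0.91·(-4.8,-1.44) = (-4.6758,-1.5651)
  v5: (1-0.91)·(0.67,-2.48) + 0.91·(-0.16,-1.1) = (-0.0853,-1.2242)
  v6: (1-0.91)·(3.07,-1) + 0.91·(4.16,0.11) = (4.0619,0.0101)
Shoelace sum Σ(x_i·y_{i+1} − x_{i+1}·y_i):
  i=1: 3.0915·6.7895 − -1.0018·3.2613 = +24.2569 (running +24.2569)
  i=2: -1.0018·3.0566 − -6.1652·6.7895 = +38.7965 (running +63.0534)
  i=3: -6.1652·-1.5651 − -4.6758·3.0566 = +23.9412 (running +86.9946)
  i=4: -4.6758·-1.2242 − -0.0853·-1.5651 = +5.5906 (running +92.5852)
  i=5: -0.0853·0.0101 − 4.0619·-1.2242 = +4.9717 (running +97.5570)
  i=6: 4.0619·3.2613 − 3.0915·0.0101 = +13.2159 (running +110.7728)
Area = |Σ|/2 = |110.7728|/2 = 55.3864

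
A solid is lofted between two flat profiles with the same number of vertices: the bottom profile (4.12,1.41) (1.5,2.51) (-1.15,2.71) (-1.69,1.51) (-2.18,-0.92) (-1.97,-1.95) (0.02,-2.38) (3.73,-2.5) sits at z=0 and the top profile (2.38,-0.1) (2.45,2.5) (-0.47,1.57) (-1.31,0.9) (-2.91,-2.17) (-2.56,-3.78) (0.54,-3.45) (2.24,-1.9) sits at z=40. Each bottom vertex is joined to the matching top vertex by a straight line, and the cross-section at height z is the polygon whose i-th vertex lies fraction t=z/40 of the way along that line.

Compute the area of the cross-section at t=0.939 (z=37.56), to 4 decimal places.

Area at t=0.939: 22.9780

Cross-section at t=0.939: each vertex is (1-t)·p0[i] + t·p1[i].
  v1: (1-0.939)·(4.12,1.41) + 0.939·(2.38,-0.1) = (2.4861,-0.0079)
  v2: (1-0.939)·(1.5,2.51) + 0.939·(2.45,2.5) = (2.3920,2.5006)
  v3: (1-0.939)·(-1.15,2.71) + 0.939·(-0.47,1.57) = (-0.5115,1.6395)
  v4: (1-0.939)·(-1.69,1.51) + 0.939·(-1.31,0.9) = (-1.3332,0.9372)
  v5: (1-0.939)·(-2.18,-0.92) + 0.939·(-2.91,-2.17) = (-2.8655,-2.0937)
  v6: (1-0.939)·(-1.97,-1.95) + 0.939·(-2.56,-3.78) = (-2.5240,-3.6684)
  v7: (1-0.939)·(0.02,-2.38) + 0.939·(0.54,-3.45) = (0.5083,-3.3847)
  v8: (1-0.939)·(3.73,-2.5) + 0.939·(2.24,-1.9) = (2.3309,-1.9366)
Shoelace sum Σ(x_i·y_{i+1} − x_{i+1}·y_i):
  i=1: 2.4861·2.5006 − 2.3920·-0.0079 = +6.2357 (running +6.2357)
  i=2: 2.3920·1.6395 − -0.5115·2.5006 = +5.2009 (running +11.4366)
  i=3: -0.5115·0.9372 − -1.3332·1.6395 = +1.7064 (running +13.1431)
  i=4: -1.3332·-2.0937 − -2.8655·0.9372 = +5.4769 (running +18.6199)
  i=5: -2.8655·-3.6684 − -2.5240·-2.0937 = +5.2270 (running +23.8469)
  i=6: -2.5240·-3.3847 − 0.5083·-3.6684 = +10.4077 (running +34.2546)
  i=7: 0.5083·-1.9366 − 2.3309·-3.3847 = +6.9051 (running +41.1597)
  i=8: 2.3309·-0.0079 − 2.4861·-1.9366 = +4.7963 (running +45.9559)
Area = |Σ|/2 = |45.9559|/2 = 22.9780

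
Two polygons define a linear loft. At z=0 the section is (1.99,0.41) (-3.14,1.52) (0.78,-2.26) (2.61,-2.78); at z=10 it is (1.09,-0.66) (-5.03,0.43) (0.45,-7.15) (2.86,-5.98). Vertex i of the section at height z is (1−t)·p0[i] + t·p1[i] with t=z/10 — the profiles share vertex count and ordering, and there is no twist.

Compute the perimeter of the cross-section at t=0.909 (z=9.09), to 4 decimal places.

Cross-section at t=0.909: each vertex is (1-t)·p0[i] + t·p1[i].
  v1: (1-0.909)·(1.99,0.41) + 0.909·(1.09,-0.66) = (1.1719,-0.5626)
  v2: (1-0.909)·(-3.14,1.52) + 0.909·(-5.03,0.43) = (-4.8580,0.5292)
  v3: (1-0.909)·(0.78,-2.26) + 0.909·(0.45,-7.15) = (0.4800,-6.7050)
  v4: (1-0.909)·(2.61,-2.78) + 0.909·(2.86,-5.98) = (2.8373,-5.6888)
Perimeter = Σ |v_{i+1} − v_i|:
  edge 1→2: √(-6.0299² + 1.0918²) = 6.1280 (running 6.1280)
  edge 2→3: √(5.3380² + -7.2342²) = 8.9905 (running 15.1184)
  edge 3→4: √(2.3572² + 1.0162²) = 2.5669 (running 17.6854)
  edge 4→1: √(-1.6654² + 5.1262²) = 5.3899 (running 23.0753)
Perimeter = 23.0753

Perimeter at t=0.909: 23.0753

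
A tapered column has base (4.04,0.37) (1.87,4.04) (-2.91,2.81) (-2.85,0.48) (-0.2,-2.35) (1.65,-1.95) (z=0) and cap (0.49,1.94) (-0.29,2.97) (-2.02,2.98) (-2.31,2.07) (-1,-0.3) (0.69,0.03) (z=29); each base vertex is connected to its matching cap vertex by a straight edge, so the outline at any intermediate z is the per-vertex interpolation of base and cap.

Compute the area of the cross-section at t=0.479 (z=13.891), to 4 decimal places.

Cross-section at t=0.479: each vertex is (1-t)·p0[i] + t·p1[i].
  v1: (1-0.479)·(4.04,0.37) + 0.479·(0.49,1.94) = (2.3396,1.1220)
  v2: (1-0.479)·(1.87,4.04) + 0.479·(-0.29,2.97) = (0.8354,3.5275)
  v3: (1-0.479)·(-2.91,2.81) + 0.479·(-2.02,2.98) = (-2.4837,2.8914)
  v4: (1-0.479)·(-2.85,0.48) + 0.479·(-2.31,2.07) = (-2.5913,1.2416)
  v5: (1-0.479)·(-0.2,-2.35) + 0.479·(-1,-0.3) = (-0.5832,-1.3680)
  v6: (1-0.479)·(1.65,-1.95) + 0.479·(0.69,0.03) = (1.1902,-1.0016)
Shoelace sum Σ(x_i·y_{i+1} − x_{i+1}·y_i):
  i=1: 2.3396·3.5275 − 0.8354·1.1220 = +7.3154 (running +7.3154)
  i=2: 0.8354·2.8914 − -2.4837·3.5275 = +11.1765 (running +18.4919)
  i=3: -2.4837·1.2416 − -2.5913·2.8914 = +4.4089 (running +22.9008)
  i=4: -2.5913·-1.3680 − -0.5832·1.2416 = +4.2692 (running +27.1700)
  i=5: -0.5832·-1.0016 − 1.1902·-1.3680 = +2.2123 (running +29.3823)
  i=6: 1.1902·1.1220 − 2.3396·-1.0016 = +3.6786 (running +33.0610)
Area = |Σ|/2 = |33.0610|/2 = 16.5305

Area at t=0.479: 16.5305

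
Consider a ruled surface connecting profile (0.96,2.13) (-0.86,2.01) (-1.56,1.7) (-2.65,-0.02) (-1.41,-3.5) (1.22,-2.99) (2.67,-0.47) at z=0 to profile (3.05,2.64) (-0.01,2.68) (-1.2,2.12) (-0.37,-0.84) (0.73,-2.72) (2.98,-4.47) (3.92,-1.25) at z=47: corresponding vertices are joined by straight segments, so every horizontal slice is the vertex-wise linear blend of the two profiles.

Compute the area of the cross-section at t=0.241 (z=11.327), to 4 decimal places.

Area at t=0.241: 21.2486

Cross-section at t=0.241: each vertex is (1-t)·p0[i] + t·p1[i].
  v1: (1-0.241)·(0.96,2.13) + 0.241·(3.05,2.64) = (1.4637,2.2529)
  v2: (1-0.241)·(-0.86,2.01) + 0.241·(-0.01,2.68) = (-0.6552,2.1715)
  v3: (1-0.241)·(-1.56,1.7) + 0.241·(-1.2,2.12) = (-1.4732,1.8012)
  v4: (1-0.241)·(-2.65,-0.02) + 0.241·(-0.37,-0.84) = (-2.1005,-0.2176)
  v5: (1-0.241)·(-1.41,-3.5) + 0.241·(0.73,-2.72) = (-0.8943,-3.3120)
  v6: (1-0.241)·(1.22,-2.99) + 0.241·(2.98,-4.47) = (1.6442,-3.3467)
  v7: (1-0.241)·(2.67,-0.47) + 0.241·(3.92,-1.25) = (2.9713,-0.6580)
Shoelace sum Σ(x_i·y_{i+1} − x_{i+1}·y_i):
  i=1: 1.4637·2.1715 − -0.6552·2.2529 = +4.6544 (running +4.6544)
  i=2: -0.6552·1.8012 − -1.4732·2.1715 = +2.0190 (running +6.6734)
  i=3: -1.4732·-0.2176 − -2.1005·1.8012 = +4.1041 (running +10.7775)
  i=4: -2.1005·-3.3120 − -0.8943·-0.2176 = +6.7624 (running +17.5398)
  i=5: -0.8943·-3.3467 − 1.6442·-3.3120 = +8.4383 (running +25.9781)
  i=6: 1.6442·-0.6580 − 2.9713·-3.3467 = +8.8620 (running +34.8401)
  i=7: 2.9713·2.2529 − 1.4637·-0.6580 = +7.6570 (running +42.4972)
Area = |Σ|/2 = |42.4972|/2 = 21.2486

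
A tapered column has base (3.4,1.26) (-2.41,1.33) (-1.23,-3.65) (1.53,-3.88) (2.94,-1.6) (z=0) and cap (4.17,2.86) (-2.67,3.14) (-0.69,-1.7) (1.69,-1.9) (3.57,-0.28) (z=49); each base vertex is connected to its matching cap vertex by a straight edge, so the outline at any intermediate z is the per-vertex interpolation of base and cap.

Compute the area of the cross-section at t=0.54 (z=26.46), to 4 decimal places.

Cross-section at t=0.54: each vertex is (1-t)·p0[i] + t·p1[i].
  v1: (1-0.54)·(3.4,1.26) + 0.54·(4.17,2.86) = (3.8158,2.1240)
  v2: (1-0.54)·(-2.41,1.33) + 0.54·(-2.67,3.14) = (-2.5504,2.3074)
  v3: (1-0.54)·(-1.23,-3.65) + 0.54·(-0.69,-1.7) = (-0.9384,-2.5970)
  v4: (1-0.54)·(1.53,-3.88) + 0.54·(1.69,-1.9) = (1.6164,-2.8108)
  v5: (1-0.54)·(2.94,-1.6) + 0.54·(3.57,-0.28) = (3.2802,-0.8872)
Shoelace sum Σ(x_i·y_{i+1} − x_{i+1}·y_i):
  i=1: 3.8158·2.3074 − -2.5504·2.1240 = +14.2216 (running +14.2216)
  i=2: -2.5504·-2.5970 − -0.9384·2.3074 = +8.7887 (running +23.0103)
  i=3: -0.9384·-2.8108 − 1.6164·-2.5970 = +6.8354 (running +29.8457)
  i=4: 1.6164·-0.8872 − 3.2802·-2.8108 = +7.7859 (running +37.6316)
  i=5: 3.2802·2.1240 − 3.8158·-0.8872 = +10.3525 (running +47.9842)
Area = |Σ|/2 = |47.9842|/2 = 23.9921

Area at t=0.54: 23.9921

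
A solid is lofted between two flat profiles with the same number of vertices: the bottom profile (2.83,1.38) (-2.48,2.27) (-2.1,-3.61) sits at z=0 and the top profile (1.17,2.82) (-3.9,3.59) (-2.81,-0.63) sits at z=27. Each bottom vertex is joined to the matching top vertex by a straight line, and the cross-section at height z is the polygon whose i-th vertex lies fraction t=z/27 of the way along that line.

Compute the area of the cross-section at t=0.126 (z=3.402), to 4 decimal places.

Area at t=0.126: 14.7650

Cross-section at t=0.126: each vertex is (1-t)·p0[i] + t·p1[i].
  v1: (1-0.126)·(2.83,1.38) + 0.126·(1.17,2.82) = (2.6208,1.5614)
  v2: (1-0.126)·(-2.48,2.27) + 0.126·(-3.9,3.59) = (-2.6589,2.4363)
  v3: (1-0.126)·(-2.1,-3.61) + 0.126·(-2.81,-0.63) = (-2.1895,-3.2345)
Shoelace sum Σ(x_i·y_{i+1} − x_{i+1}·y_i):
  i=1: 2.6208·2.4363 − -2.6589·1.5614 = +10.5369 (running +10.5369)
  i=2: -2.6589·-3.2345 − -2.1895·2.4363 = +13.9346 (running +24.4715)
  i=3: -2.1895·1.5614 − 2.6208·-3.2345 = +5.0584 (running +29.5300)
Area = |Σ|/2 = |29.5300|/2 = 14.7650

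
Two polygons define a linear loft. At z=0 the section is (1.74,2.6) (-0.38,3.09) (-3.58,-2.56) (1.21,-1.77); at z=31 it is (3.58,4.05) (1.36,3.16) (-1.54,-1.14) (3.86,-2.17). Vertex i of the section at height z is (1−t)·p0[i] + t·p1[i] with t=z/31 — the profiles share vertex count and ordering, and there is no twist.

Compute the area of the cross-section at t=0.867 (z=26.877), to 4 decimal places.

Area at t=0.867: 19.7235

Cross-section at t=0.867: each vertex is (1-t)·p0[i] + t·p1[i].
  v1: (1-0.867)·(1.74,2.6) + 0.867·(3.58,4.05) = (3.3353,3.8571)
  v2: (1-0.867)·(-0.38,3.09) + 0.867·(1.36,3.16) = (1.1286,3.1507)
  v3: (1-0.867)·(-3.58,-2.56) + 0.867·(-1.54,-1.14) = (-1.8113,-1.3289)
  v4: (1-0.867)·(1.21,-1.77) + 0.867·(3.86,-2.17) = (3.5075,-2.1168)
Shoelace sum Σ(x_i·y_{i+1} − x_{i+1}·y_i):
  i=1: 3.3353·3.1507 − 1.1286·3.8571 = +6.1553 (running +6.1553)
  i=2: 1.1286·-1.3289 − -1.8113·3.1507 = +4.2072 (running +10.3625)
  i=3: -1.8113·-2.1168 − 3.5075·-1.3289 = +8.4952 (running +18.8578)
  i=4: 3.5075·3.8571 − 3.3353·-2.1168 = +20.5893 (running +39.4470)
Area = |Σ|/2 = |39.4470|/2 = 19.7235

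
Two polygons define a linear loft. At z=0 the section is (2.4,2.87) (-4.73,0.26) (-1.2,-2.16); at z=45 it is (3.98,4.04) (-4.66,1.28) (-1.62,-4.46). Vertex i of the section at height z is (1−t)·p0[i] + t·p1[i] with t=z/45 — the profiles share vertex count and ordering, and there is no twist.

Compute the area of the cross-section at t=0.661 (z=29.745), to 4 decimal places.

Area at t=0.661: 23.0966

Cross-section at t=0.661: each vertex is (1-t)·p0[i] + t·p1[i].
  v1: (1-0.661)·(2.4,2.87) + 0.661·(3.98,4.04) = (3.4444,3.6434)
  v2: (1-0.661)·(-4.73,0.26) + 0.661·(-4.66,1.28) = (-4.6837,0.9342)
  v3: (1-0.661)·(-1.2,-2.16) + 0.661·(-1.62,-4.46) = (-1.4776,-3.6803)
Shoelace sum Σ(x_i·y_{i+1} − x_{i+1}·y_i):
  i=1: 3.4444·0.9342 − -4.6837·3.6434 = +20.2824 (running +20.2824)
  i=2: -4.6837·-3.6803 − -1.4776·0.9342 = +18.6180 (running +38.9003)
  i=3: -1.4776·3.6434 − 3.4444·-3.6803 = +7.2928 (running +46.1932)
Area = |Σ|/2 = |46.1932|/2 = 23.0966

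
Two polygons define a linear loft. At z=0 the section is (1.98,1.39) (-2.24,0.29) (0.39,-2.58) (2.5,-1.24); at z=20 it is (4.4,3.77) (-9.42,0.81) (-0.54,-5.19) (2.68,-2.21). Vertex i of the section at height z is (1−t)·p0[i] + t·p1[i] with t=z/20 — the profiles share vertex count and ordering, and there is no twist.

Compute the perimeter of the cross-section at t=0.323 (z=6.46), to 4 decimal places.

Perimeter at t=0.323: 20.3859

Cross-section at t=0.323: each vertex is (1-t)·p0[i] + t·p1[i].
  v1: (1-0.323)·(1.98,1.39) + 0.323·(4.4,3.77) = (2.7617,2.1587)
  v2: (1-0.323)·(-2.24,0.29) + 0.323·(-9.42,0.81) = (-4.5591,0.4580)
  v3: (1-0.323)·(0.39,-2.58) + 0.323·(-0.54,-5.19) = (0.0896,-3.4230)
  v4: (1-0.323)·(2.5,-1.24) + 0.323·(2.68,-2.21) = (2.5581,-1.5533)
Perimeter = Σ |v_{i+1} − v_i|:
  edge 1→2: √(-7.3208² + -1.7008²) = 7.5158 (running 7.5158)
  edge 2→3: √(4.6488² + -3.8810²) = 6.0558 (running 13.5716)
  edge 3→4: √(2.4685² + 1.8697²) = 3.0967 (running 16.6683)
  edge 4→1: √(0.2035² + 3.7120²) = 3.7176 (running 20.3859)
Perimeter = 20.3859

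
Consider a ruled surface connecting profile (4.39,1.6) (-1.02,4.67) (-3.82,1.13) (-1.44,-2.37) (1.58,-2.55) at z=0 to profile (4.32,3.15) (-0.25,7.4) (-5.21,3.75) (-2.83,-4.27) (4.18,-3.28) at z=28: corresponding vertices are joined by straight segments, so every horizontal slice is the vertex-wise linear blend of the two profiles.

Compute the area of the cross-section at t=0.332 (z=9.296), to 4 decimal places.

Area at t=0.332: 47.4825

Cross-section at t=0.332: each vertex is (1-t)·p0[i] + t·p1[i].
  v1: (1-0.332)·(4.39,1.6) + 0.332·(4.32,3.15) = (4.3668,2.1146)
  v2: (1-0.332)·(-1.02,4.67) + 0.332·(-0.25,7.4) = (-0.7644,5.5764)
  v3: (1-0.332)·(-3.82,1.13) + 0.332·(-5.21,3.75) = (-4.2815,1.9998)
  v4: (1-0.332)·(-1.44,-2.37) + 0.332·(-2.83,-4.27) = (-1.9015,-3.0008)
  v5: (1-0.332)·(1.58,-2.55) + 0.332·(4.18,-3.28) = (2.4432,-2.7924)
Shoelace sum Σ(x_i·y_{i+1} − x_{i+1}·y_i):
  i=1: 4.3668·5.5764 − -0.7644·2.1146 = +25.9669 (running +25.9669)
  i=2: -0.7644·1.9998 − -4.2815·5.5764 = +22.3465 (running +48.3134)
  i=3: -4.2815·-3.0008 − -1.9015·1.9998 = +16.6505 (running +64.9639)
  i=4: -1.9015·-2.7924 − 2.4432·-3.0008 = +12.6412 (running +77.6051)
  i=5: 2.4432·2.1146 − 4.3668·-2.7924 = +17.3600 (running +94.9651)
Area = |Σ|/2 = |94.9651|/2 = 47.4825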